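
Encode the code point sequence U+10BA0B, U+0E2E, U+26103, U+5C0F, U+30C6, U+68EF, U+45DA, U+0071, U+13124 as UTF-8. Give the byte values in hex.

F4 8B A8 8B E0 B8 AE F0 A6 84 83 E5 B0 8F E3 83 86 E6 A3 AF E4 97 9A 71 F0 93 84 A4

U+10BA0B: 4-byte form → F4 8B A8 8B.
U+0E2E: 3-byte form → E0 B8 AE.
U+26103: 4-byte form → F0 A6 84 83.
U+5C0F: 3-byte form → E5 B0 8F.
U+30C6: 3-byte form → E3 83 86.
U+68EF: 3-byte form → E6 A3 AF.
U+45DA: 3-byte form → E4 97 9A.
U+0071: 1-byte form → 71.
U+13124: 4-byte form → F0 93 84 A4.
Concatenated (28 bytes): F4 8B A8 8B E0 B8 AE F0 A6 84 83 E5 B0 8F E3 83 86 E6 A3 AF E4 97 9A 71 F0 93 84 A4.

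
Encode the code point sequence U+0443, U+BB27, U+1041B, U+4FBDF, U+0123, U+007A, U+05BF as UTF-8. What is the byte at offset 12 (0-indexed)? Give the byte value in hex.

U+0443 → 2-byte form D1 83 at offsets 0–1.
U+BB27 → 3-byte form EB AC A7 at offsets 2–4.
U+1041B → 4-byte form F0 90 90 9B at offsets 5–8.
U+4FBDF → 4-byte form F1 8F AF 9F at offsets 9–12.
Offset 12 falls in char 4's range; it's byte 4 of F1 8F AF 9F = 0x9F.

0x9F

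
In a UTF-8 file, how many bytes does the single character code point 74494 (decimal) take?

U+122FE = 0x122FE. UTF-8 uses 1 byte below 0x80, 2 below 0x800, 3 below 0x10000, 4 up to 0x10FFFF. 0x122FE is in U+10000–U+10FFFF → 4 bytes.

4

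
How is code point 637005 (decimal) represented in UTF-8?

F2 9B A1 8D

U+9B84D = 0x9B84D = 637005 decimal. In range U+10000–U+10FFFF → 4-byte form: 11110xxx 10xxxxxx 10xxxxxx 10xxxxxx.
Binary (21 bits): 010011011100001001101.
Split 3+6+6+6: 010 | 011011 | 100001 | 001101.
Byte 1: 11110010 = 0xF2.
Byte 2: 10011011 = 0x9B.
Byte 3: 10100001 = 0xA1.
Byte 4: 10001101 = 0x8D.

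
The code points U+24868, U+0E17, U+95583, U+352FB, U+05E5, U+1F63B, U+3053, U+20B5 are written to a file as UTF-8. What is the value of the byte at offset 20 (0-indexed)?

0xBB

U+24868 → 4-byte form F0 A4 A1 A8 at offsets 0–3.
U+0E17 → 3-byte form E0 B8 97 at offsets 4–6.
U+95583 → 4-byte form F2 95 96 83 at offsets 7–10.
U+352FB → 4-byte form F0 B5 8B BB at offsets 11–14.
U+05E5 → 2-byte form D7 A5 at offsets 15–16.
U+1F63B → 4-byte form F0 9F 98 BB at offsets 17–20.
Offset 20 falls in char 6's range; it's byte 4 of F0 9F 98 BB = 0xBB.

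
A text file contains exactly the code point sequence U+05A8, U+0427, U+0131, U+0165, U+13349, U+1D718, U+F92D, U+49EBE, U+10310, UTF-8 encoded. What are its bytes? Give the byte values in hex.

U+05A8: 2-byte form → D6 A8.
U+0427: 2-byte form → D0 A7.
U+0131: 2-byte form → C4 B1.
U+0165: 2-byte form → C5 A5.
U+13349: 4-byte form → F0 93 8D 89.
U+1D718: 4-byte form → F0 9D 9C 98.
U+F92D: 3-byte form → EF A4 AD.
U+49EBE: 4-byte form → F1 89 BA BE.
U+10310: 4-byte form → F0 90 8C 90.
Concatenated (27 bytes): D6 A8 D0 A7 C4 B1 C5 A5 F0 93 8D 89 F0 9D 9C 98 EF A4 AD F1 89 BA BE F0 90 8C 90.

D6 A8 D0 A7 C4 B1 C5 A5 F0 93 8D 89 F0 9D 9C 98 EF A4 AD F1 89 BA BE F0 90 8C 90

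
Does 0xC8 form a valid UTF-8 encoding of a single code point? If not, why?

Leading byte 0xC8 = 11001000 → 2-byte form, but only 1 byte is present.

invalid (sequence truncated)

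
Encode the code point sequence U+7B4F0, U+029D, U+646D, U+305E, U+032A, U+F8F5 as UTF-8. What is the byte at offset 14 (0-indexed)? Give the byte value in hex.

0xEF

U+7B4F0 → 4-byte form F1 BB 93 B0 at offsets 0–3.
U+029D → 2-byte form CA 9D at offsets 4–5.
U+646D → 3-byte form E6 91 AD at offsets 6–8.
U+305E → 3-byte form E3 81 9E at offsets 9–11.
U+032A → 2-byte form CC AA at offsets 12–13.
U+F8F5 → 3-byte form EF A3 B5 at offsets 14–16.
Offset 14 falls in char 6's range; it's byte 1 of EF A3 B5 = 0xEF.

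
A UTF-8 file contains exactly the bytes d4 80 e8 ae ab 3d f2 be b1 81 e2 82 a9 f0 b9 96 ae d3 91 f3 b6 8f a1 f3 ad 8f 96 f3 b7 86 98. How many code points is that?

10

Byte at offset 0: 0xD4 = 11010100 → 2-byte char (#1). Advance 2.
Byte at offset 2: 0xE8 = 11101000 → 3-byte char (#2). Advance 3.
Byte at offset 5: 0x3D = 00111101 → 1-byte char (#3). Advance 1.
Byte at offset 6: 0xF2 = 11110010 → 4-byte char (#4). Advance 4.
Byte at offset 10: 0xE2 = 11100010 → 3-byte char (#5). Advance 3.
Byte at offset 13: 0xF0 = 11110000 → 4-byte char (#6). Advance 4.
Byte at offset 17: 0xD3 = 11010011 → 2-byte char (#7). Advance 2.
Byte at offset 19: 0xF3 = 11110011 → 4-byte char (#8). Advance 4.
Byte at offset 23: 0xF3 = 11110011 → 4-byte char (#9). Advance 4.
Byte at offset 27: 0xF3 = 11110011 → 4-byte char (#10). Advance 4.
Reached end at offset 31 after 10 code points.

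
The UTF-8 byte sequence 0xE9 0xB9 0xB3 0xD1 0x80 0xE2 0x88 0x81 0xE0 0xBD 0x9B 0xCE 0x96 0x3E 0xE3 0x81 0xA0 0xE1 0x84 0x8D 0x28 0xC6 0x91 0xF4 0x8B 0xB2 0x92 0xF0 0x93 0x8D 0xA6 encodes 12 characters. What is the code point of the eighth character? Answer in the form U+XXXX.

U+110D

Offset 0: leading byte 0xE9 = 11101001 → 3-byte char #1 = E9 B9 B3.
Offset 3: leading byte 0xD1 = 11010001 → 2-byte char #2 = D1 80.
Offset 5: leading byte 0xE2 = 11100010 → 3-byte char #3 = E2 88 81.
Offset 8: leading byte 0xE0 = 11100000 → 3-byte char #4 = E0 BD 9B.
Offset 11: leading byte 0xCE = 11001110 → 2-byte char #5 = CE 96.
Offset 13: leading byte 0x3E = 00111110 → 1-byte char #6 = 3E.
Offset 14: leading byte 0xE3 = 11100011 → 3-byte char #7 = E3 81 A0.
Offset 17: leading byte 0xE1 = 11100001 → 3-byte char #8 = E1 84 8D.
Leading byte 0xE1 = 11100001 matches 1110xxxx → 3-byte sequence.
Byte 1: 0xE1 = 11100001, payload 0001 (4 bits).
Byte 2: 0x84 = 10000100 (10xxxxxx ✓), payload 000100.
Byte 3: 0x8D = 10001101 (10xxxxxx ✓), payload 001101.
Concatenate: 0001000100001101 = 0x110D (16 bits → U+110D).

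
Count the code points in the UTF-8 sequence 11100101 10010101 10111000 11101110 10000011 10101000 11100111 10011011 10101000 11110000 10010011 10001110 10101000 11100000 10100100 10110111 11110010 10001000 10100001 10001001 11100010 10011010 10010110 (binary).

7

Byte at offset 0: 0xE5 = 11100101 → 3-byte char (#1). Advance 3.
Byte at offset 3: 0xEE = 11101110 → 3-byte char (#2). Advance 3.
Byte at offset 6: 0xE7 = 11100111 → 3-byte char (#3). Advance 3.
Byte at offset 9: 0xF0 = 11110000 → 4-byte char (#4). Advance 4.
Byte at offset 13: 0xE0 = 11100000 → 3-byte char (#5). Advance 3.
Byte at offset 16: 0xF2 = 11110010 → 4-byte char (#6). Advance 4.
Byte at offset 20: 0xE2 = 11100010 → 3-byte char (#7). Advance 3.
Reached end at offset 23 after 7 code points.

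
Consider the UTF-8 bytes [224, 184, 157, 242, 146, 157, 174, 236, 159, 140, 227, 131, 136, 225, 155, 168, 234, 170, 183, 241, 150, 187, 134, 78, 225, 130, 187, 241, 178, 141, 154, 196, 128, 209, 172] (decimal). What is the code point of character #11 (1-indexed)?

U+0100

Offset 0: leading byte 0xE0 = 11100000 → 3-byte char #1 = E0 B8 9D.
Offset 3: leading byte 0xF2 = 11110010 → 4-byte char #2 = F2 92 9D AE.
Offset 7: leading byte 0xEC = 11101100 → 3-byte char #3 = EC 9F 8C.
Offset 10: leading byte 0xE3 = 11100011 → 3-byte char #4 = E3 83 88.
Offset 13: leading byte 0xE1 = 11100001 → 3-byte char #5 = E1 9B A8.
Offset 16: leading byte 0xEA = 11101010 → 3-byte char #6 = EA AA B7.
Offset 19: leading byte 0xF1 = 11110001 → 4-byte char #7 = F1 96 BB 86.
Offset 23: leading byte 0x4E = 01001110 → 1-byte char #8 = 4E.
Offset 24: leading byte 0xE1 = 11100001 → 3-byte char #9 = E1 82 BB.
Offset 27: leading byte 0xF1 = 11110001 → 4-byte char #10 = F1 B2 8D 9A.
Offset 31: leading byte 0xC4 = 11000100 → 2-byte char #11 = C4 80.
Leading byte 0xC4 = 11000100 matches 110xxxxx → 2-byte sequence.
Byte 1: 0xC4 = 11000100, payload 00100 (5 bits).
Byte 2: 0x80 = 10000000 (10xxxxxx ✓), payload 000000.
Concatenate: 00100000000 = 0x100 (11 bits → U+0100).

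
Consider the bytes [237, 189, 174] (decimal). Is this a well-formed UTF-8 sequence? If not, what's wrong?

Structurally a 3-byte sequence; payload = 0xDF6E.
But 0xDF6E is in U+D800–U+DFFF, the surrogate range. Surrogates are not Unicode scalar values and are forbidden in UTF-8.

invalid (encodes a surrogate (U+D800–U+DFFF))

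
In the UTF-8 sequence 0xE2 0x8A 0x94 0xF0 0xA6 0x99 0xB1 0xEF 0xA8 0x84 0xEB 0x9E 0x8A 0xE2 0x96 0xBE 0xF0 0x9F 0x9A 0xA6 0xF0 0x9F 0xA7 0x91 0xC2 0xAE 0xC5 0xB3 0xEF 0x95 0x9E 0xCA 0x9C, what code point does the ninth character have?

Offset 0: leading byte 0xE2 = 11100010 → 3-byte char #1 = E2 8A 94.
Offset 3: leading byte 0xF0 = 11110000 → 4-byte char #2 = F0 A6 99 B1.
Offset 7: leading byte 0xEF = 11101111 → 3-byte char #3 = EF A8 84.
Offset 10: leading byte 0xEB = 11101011 → 3-byte char #4 = EB 9E 8A.
Offset 13: leading byte 0xE2 = 11100010 → 3-byte char #5 = E2 96 BE.
Offset 16: leading byte 0xF0 = 11110000 → 4-byte char #6 = F0 9F 9A A6.
Offset 20: leading byte 0xF0 = 11110000 → 4-byte char #7 = F0 9F A7 91.
Offset 24: leading byte 0xC2 = 11000010 → 2-byte char #8 = C2 AE.
Offset 26: leading byte 0xC5 = 11000101 → 2-byte char #9 = C5 B3.
Leading byte 0xC5 = 11000101 matches 110xxxxx → 2-byte sequence.
Byte 1: 0xC5 = 11000101, payload 00101 (5 bits).
Byte 2: 0xB3 = 10110011 (10xxxxxx ✓), payload 110011.
Concatenate: 00101110011 = 0x173 (11 bits → U+0173).

U+0173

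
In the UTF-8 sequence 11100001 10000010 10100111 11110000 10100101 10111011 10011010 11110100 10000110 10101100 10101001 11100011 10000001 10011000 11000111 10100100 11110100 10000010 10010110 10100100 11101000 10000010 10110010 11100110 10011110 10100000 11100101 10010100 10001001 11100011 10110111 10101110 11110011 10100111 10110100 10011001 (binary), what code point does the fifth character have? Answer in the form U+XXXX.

U+01E4

Offset 0: leading byte 0xE1 = 11100001 → 3-byte char #1 = E1 82 A7.
Offset 3: leading byte 0xF0 = 11110000 → 4-byte char #2 = F0 A5 BB 9A.
Offset 7: leading byte 0xF4 = 11110100 → 4-byte char #3 = F4 86 AC A9.
Offset 11: leading byte 0xE3 = 11100011 → 3-byte char #4 = E3 81 98.
Offset 14: leading byte 0xC7 = 11000111 → 2-byte char #5 = C7 A4.
Leading byte 0xC7 = 11000111 matches 110xxxxx → 2-byte sequence.
Byte 1: 0xC7 = 11000111, payload 00111 (5 bits).
Byte 2: 0xA4 = 10100100 (10xxxxxx ✓), payload 100100.
Concatenate: 00111100100 = 0x1E4 (11 bits → U+01E4).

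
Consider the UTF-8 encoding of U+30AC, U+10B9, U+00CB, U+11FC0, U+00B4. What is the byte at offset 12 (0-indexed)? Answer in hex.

U+30AC → 3-byte form E3 82 AC at offsets 0–2.
U+10B9 → 3-byte form E1 82 B9 at offsets 3–5.
U+00CB → 2-byte form C3 8B at offsets 6–7.
U+11FC0 → 4-byte form F0 91 BF 80 at offsets 8–11.
U+00B4 → 2-byte form C2 B4 at offsets 12–13.
Offset 12 falls in char 5's range; it's byte 1 of C2 B4 = 0xC2.

0xC2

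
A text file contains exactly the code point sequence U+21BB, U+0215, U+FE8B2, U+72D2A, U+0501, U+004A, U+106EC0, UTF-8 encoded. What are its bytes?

U+21BB: 3-byte form → E2 86 BB.
U+0215: 2-byte form → C8 95.
U+FE8B2: 4-byte form → F3 BE A2 B2.
U+72D2A: 4-byte form → F1 B2 B4 AA.
U+0501: 2-byte form → D4 81.
U+004A: 1-byte form → 4A.
U+106EC0: 4-byte form → F4 86 BB 80.
Concatenated (20 bytes): E2 86 BB C8 95 F3 BE A2 B2 F1 B2 B4 AA D4 81 4A F4 86 BB 80.

E2 86 BB C8 95 F3 BE A2 B2 F1 B2 B4 AA D4 81 4A F4 86 BB 80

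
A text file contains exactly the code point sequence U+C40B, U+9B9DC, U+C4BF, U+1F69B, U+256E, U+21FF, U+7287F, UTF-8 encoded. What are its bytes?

U+C40B: 3-byte form → EC 90 8B.
U+9B9DC: 4-byte form → F2 9B A7 9C.
U+C4BF: 3-byte form → EC 92 BF.
U+1F69B: 4-byte form → F0 9F 9A 9B.
U+256E: 3-byte form → E2 95 AE.
U+21FF: 3-byte form → E2 87 BF.
U+7287F: 4-byte form → F1 B2 A1 BF.
Concatenated (24 bytes): EC 90 8B F2 9B A7 9C EC 92 BF F0 9F 9A 9B E2 95 AE E2 87 BF F1 B2 A1 BF.

EC 90 8B F2 9B A7 9C EC 92 BF F0 9F 9A 9B E2 95 AE E2 87 BF F1 B2 A1 BF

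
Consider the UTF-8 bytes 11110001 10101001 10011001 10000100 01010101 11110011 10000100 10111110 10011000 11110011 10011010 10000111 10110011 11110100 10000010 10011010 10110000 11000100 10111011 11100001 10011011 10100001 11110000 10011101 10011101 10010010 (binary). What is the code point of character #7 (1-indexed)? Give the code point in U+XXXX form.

Offset 0: leading byte 0xF1 = 11110001 → 4-byte char #1 = F1 A9 99 84.
Offset 4: leading byte 0x55 = 01010101 → 1-byte char #2 = 55.
Offset 5: leading byte 0xF3 = 11110011 → 4-byte char #3 = F3 84 BE 98.
Offset 9: leading byte 0xF3 = 11110011 → 4-byte char #4 = F3 9A 87 B3.
Offset 13: leading byte 0xF4 = 11110100 → 4-byte char #5 = F4 82 9A B0.
Offset 17: leading byte 0xC4 = 11000100 → 2-byte char #6 = C4 BB.
Offset 19: leading byte 0xE1 = 11100001 → 3-byte char #7 = E1 9B A1.
Leading byte 0xE1 = 11100001 matches 1110xxxx → 3-byte sequence.
Byte 1: 0xE1 = 11100001, payload 0001 (4 bits).
Byte 2: 0x9B = 10011011 (10xxxxxx ✓), payload 011011.
Byte 3: 0xA1 = 10100001 (10xxxxxx ✓), payload 100001.
Concatenate: 0001011011100001 = 0x16E1 (16 bits → U+16E1).

U+16E1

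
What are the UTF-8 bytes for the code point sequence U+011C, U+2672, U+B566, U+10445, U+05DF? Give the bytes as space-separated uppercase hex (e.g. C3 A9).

C4 9C E2 99 B2 EB 95 A6 F0 90 91 85 D7 9F

U+011C: 2-byte form → C4 9C.
U+2672: 3-byte form → E2 99 B2.
U+B566: 3-byte form → EB 95 A6.
U+10445: 4-byte form → F0 90 91 85.
U+05DF: 2-byte form → D7 9F.
Concatenated (14 bytes): C4 9C E2 99 B2 EB 95 A6 F0 90 91 85 D7 9F.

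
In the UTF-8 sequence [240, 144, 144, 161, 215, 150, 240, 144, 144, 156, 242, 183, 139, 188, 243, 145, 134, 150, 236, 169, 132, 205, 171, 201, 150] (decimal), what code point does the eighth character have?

U+0256

Offset 0: leading byte 0xF0 = 11110000 → 4-byte char #1 = F0 90 90 A1.
Offset 4: leading byte 0xD7 = 11010111 → 2-byte char #2 = D7 96.
Offset 6: leading byte 0xF0 = 11110000 → 4-byte char #3 = F0 90 90 9C.
Offset 10: leading byte 0xF2 = 11110010 → 4-byte char #4 = F2 B7 8B BC.
Offset 14: leading byte 0xF3 = 11110011 → 4-byte char #5 = F3 91 86 96.
Offset 18: leading byte 0xEC = 11101100 → 3-byte char #6 = EC A9 84.
Offset 21: leading byte 0xCD = 11001101 → 2-byte char #7 = CD AB.
Offset 23: leading byte 0xC9 = 11001001 → 2-byte char #8 = C9 96.
Leading byte 0xC9 = 11001001 matches 110xxxxx → 2-byte sequence.
Byte 1: 0xC9 = 11001001, payload 01001 (5 bits).
Byte 2: 0x96 = 10010110 (10xxxxxx ✓), payload 010110.
Concatenate: 01001010110 = 0x256 (11 bits → U+0256).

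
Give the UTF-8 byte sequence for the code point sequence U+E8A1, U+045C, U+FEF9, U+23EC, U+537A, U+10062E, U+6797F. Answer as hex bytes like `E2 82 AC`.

EE A2 A1 D1 9C EF BB B9 E2 8F AC E5 8D BA F4 80 98 AE F1 A7 A5 BF

U+E8A1: 3-byte form → EE A2 A1.
U+045C: 2-byte form → D1 9C.
U+FEF9: 3-byte form → EF BB B9.
U+23EC: 3-byte form → E2 8F AC.
U+537A: 3-byte form → E5 8D BA.
U+10062E: 4-byte form → F4 80 98 AE.
U+6797F: 4-byte form → F1 A7 A5 BF.
Concatenated (22 bytes): EE A2 A1 D1 9C EF BB B9 E2 8F AC E5 8D BA F4 80 98 AE F1 A7 A5 BF.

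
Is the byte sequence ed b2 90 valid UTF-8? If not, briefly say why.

invalid (encodes a surrogate (U+D800–U+DFFF))

Structurally a 3-byte sequence; payload = 0xDC90.
But 0xDC90 is in U+D800–U+DFFF, the surrogate range. Surrogates are not Unicode scalar values and are forbidden in UTF-8.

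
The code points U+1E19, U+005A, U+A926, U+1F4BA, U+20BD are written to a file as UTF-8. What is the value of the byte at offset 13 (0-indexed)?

0xBD

U+1E19 → 3-byte form E1 B8 99 at offsets 0–2.
U+005A → 1-byte form 5A at offsets 3–3.
U+A926 → 3-byte form EA A4 A6 at offsets 4–6.
U+1F4BA → 4-byte form F0 9F 92 BA at offsets 7–10.
U+20BD → 3-byte form E2 82 BD at offsets 11–13.
Offset 13 falls in char 5's range; it's byte 3 of E2 82 BD = 0xBD.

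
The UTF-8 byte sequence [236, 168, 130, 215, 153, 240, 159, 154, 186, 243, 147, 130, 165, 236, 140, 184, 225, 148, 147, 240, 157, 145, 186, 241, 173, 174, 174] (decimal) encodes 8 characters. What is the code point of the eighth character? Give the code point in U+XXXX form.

Offset 0: leading byte 0xEC = 11101100 → 3-byte char #1 = EC A8 82.
Offset 3: leading byte 0xD7 = 11010111 → 2-byte char #2 = D7 99.
Offset 5: leading byte 0xF0 = 11110000 → 4-byte char #3 = F0 9F 9A BA.
Offset 9: leading byte 0xF3 = 11110011 → 4-byte char #4 = F3 93 82 A5.
Offset 13: leading byte 0xEC = 11101100 → 3-byte char #5 = EC 8C B8.
Offset 16: leading byte 0xE1 = 11100001 → 3-byte char #6 = E1 94 93.
Offset 19: leading byte 0xF0 = 11110000 → 4-byte char #7 = F0 9D 91 BA.
Offset 23: leading byte 0xF1 = 11110001 → 4-byte char #8 = F1 AD AE AE.
Leading byte 0xF1 = 11110001 matches 11110xxx → 4-byte sequence.
Byte 1: 0xF1 = 11110001, payload 001 (3 bits).
Byte 2: 0xAD = 10101101 (10xxxxxx ✓), payload 101101.
Byte 3: 0xAE = 10101110 (10xxxxxx ✓), payload 101110.
Byte 4: 0xAE = 10101110 (10xxxxxx ✓), payload 101110.
Concatenate: 001101101101110101110 = 0x6DBAE (21 bits → U+6DBAE).

U+6DBAE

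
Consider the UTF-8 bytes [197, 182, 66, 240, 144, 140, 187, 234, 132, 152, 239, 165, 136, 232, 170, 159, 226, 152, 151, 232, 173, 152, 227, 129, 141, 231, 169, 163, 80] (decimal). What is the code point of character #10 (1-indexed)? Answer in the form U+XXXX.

Offset 0: leading byte 0xC5 = 11000101 → 2-byte char #1 = C5 B6.
Offset 2: leading byte 0x42 = 01000010 → 1-byte char #2 = 42.
Offset 3: leading byte 0xF0 = 11110000 → 4-byte char #3 = F0 90 8C BB.
Offset 7: leading byte 0xEA = 11101010 → 3-byte char #4 = EA 84 98.
Offset 10: leading byte 0xEF = 11101111 → 3-byte char #5 = EF A5 88.
Offset 13: leading byte 0xE8 = 11101000 → 3-byte char #6 = E8 AA 9F.
Offset 16: leading byte 0xE2 = 11100010 → 3-byte char #7 = E2 98 97.
Offset 19: leading byte 0xE8 = 11101000 → 3-byte char #8 = E8 AD 98.
Offset 22: leading byte 0xE3 = 11100011 → 3-byte char #9 = E3 81 8D.
Offset 25: leading byte 0xE7 = 11100111 → 3-byte char #10 = E7 A9 A3.
Leading byte 0xE7 = 11100111 matches 1110xxxx → 3-byte sequence.
Byte 1: 0xE7 = 11100111, payload 0111 (4 bits).
Byte 2: 0xA9 = 10101001 (10xxxxxx ✓), payload 101001.
Byte 3: 0xA3 = 10100011 (10xxxxxx ✓), payload 100011.
Concatenate: 0111101001100011 = 0x7A63 (16 bits → U+7A63).

U+7A63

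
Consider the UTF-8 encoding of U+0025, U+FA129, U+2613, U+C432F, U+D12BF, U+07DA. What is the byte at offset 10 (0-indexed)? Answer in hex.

0x8C

U+0025 → 1-byte form 25 at offsets 0–0.
U+FA129 → 4-byte form F3 BA 84 A9 at offsets 1–4.
U+2613 → 3-byte form E2 98 93 at offsets 5–7.
U+C432F → 4-byte form F3 84 8C AF at offsets 8–11.
Offset 10 falls in char 4's range; it's byte 3 of F3 84 8C AF = 0x8C.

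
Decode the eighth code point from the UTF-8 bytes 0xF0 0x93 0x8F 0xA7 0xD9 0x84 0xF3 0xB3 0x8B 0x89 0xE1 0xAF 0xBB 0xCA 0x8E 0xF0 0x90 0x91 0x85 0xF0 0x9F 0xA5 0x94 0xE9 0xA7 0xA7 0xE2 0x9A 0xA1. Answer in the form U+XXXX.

U+99E7

Offset 0: leading byte 0xF0 = 11110000 → 4-byte char #1 = F0 93 8F A7.
Offset 4: leading byte 0xD9 = 11011001 → 2-byte char #2 = D9 84.
Offset 6: leading byte 0xF3 = 11110011 → 4-byte char #3 = F3 B3 8B 89.
Offset 10: leading byte 0xE1 = 11100001 → 3-byte char #4 = E1 AF BB.
Offset 13: leading byte 0xCA = 11001010 → 2-byte char #5 = CA 8E.
Offset 15: leading byte 0xF0 = 11110000 → 4-byte char #6 = F0 90 91 85.
Offset 19: leading byte 0xF0 = 11110000 → 4-byte char #7 = F0 9F A5 94.
Offset 23: leading byte 0xE9 = 11101001 → 3-byte char #8 = E9 A7 A7.
Leading byte 0xE9 = 11101001 matches 1110xxxx → 3-byte sequence.
Byte 1: 0xE9 = 11101001, payload 1001 (4 bits).
Byte 2: 0xA7 = 10100111 (10xxxxxx ✓), payload 100111.
Byte 3: 0xA7 = 10100111 (10xxxxxx ✓), payload 100111.
Concatenate: 1001100111100111 = 0x99E7 (16 bits → U+99E7).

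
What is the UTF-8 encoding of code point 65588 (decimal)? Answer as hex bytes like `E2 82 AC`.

U+10034 = 0x10034 = 65588 decimal. In range U+10000–U+10FFFF → 4-byte form: 11110xxx 10xxxxxx 10xxxxxx 10xxxxxx.
Binary (21 bits): 000010000000000110100.
Split 3+6+6+6: 000 | 010000 | 000000 | 110100.
Byte 1: 11110000 = 0xF0.
Byte 2: 10010000 = 0x90.
Byte 3: 10000000 = 0x80.
Byte 4: 10110100 = 0xB4.

F0 90 80 B4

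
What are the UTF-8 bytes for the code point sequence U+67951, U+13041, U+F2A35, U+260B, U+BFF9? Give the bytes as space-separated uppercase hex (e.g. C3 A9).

F1 A7 A5 91 F0 93 81 81 F3 B2 A8 B5 E2 98 8B EB BF B9

U+67951: 4-byte form → F1 A7 A5 91.
U+13041: 4-byte form → F0 93 81 81.
U+F2A35: 4-byte form → F3 B2 A8 B5.
U+260B: 3-byte form → E2 98 8B.
U+BFF9: 3-byte form → EB BF B9.
Concatenated (18 bytes): F1 A7 A5 91 F0 93 81 81 F3 B2 A8 B5 E2 98 8B EB BF B9.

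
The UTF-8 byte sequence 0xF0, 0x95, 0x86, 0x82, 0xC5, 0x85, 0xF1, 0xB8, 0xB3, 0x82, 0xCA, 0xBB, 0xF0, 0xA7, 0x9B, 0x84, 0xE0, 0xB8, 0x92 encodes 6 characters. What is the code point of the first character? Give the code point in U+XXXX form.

U+15182

Offset 0: leading byte 0xF0 = 11110000 → 4-byte char #1 = F0 95 86 82.
Leading byte 0xF0 = 11110000 matches 11110xxx → 4-byte sequence.
Byte 1: 0xF0 = 11110000, payload 000 (3 bits).
Byte 2: 0x95 = 10010101 (10xxxxxx ✓), payload 010101.
Byte 3: 0x86 = 10000110 (10xxxxxx ✓), payload 000110.
Byte 4: 0x82 = 10000010 (10xxxxxx ✓), payload 000010.
Concatenate: 000010101000110000010 = 0x15182 (21 bits → U+15182).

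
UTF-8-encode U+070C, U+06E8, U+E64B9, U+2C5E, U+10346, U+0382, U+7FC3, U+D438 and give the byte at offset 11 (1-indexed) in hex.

0x9E

1-indexed offset 11 is 0-indexed offset 10.
U+070C → 2-byte form DC 8C at offsets 0–1.
U+06E8 → 2-byte form DB A8 at offsets 2–3.
U+E64B9 → 4-byte form F3 A6 92 B9 at offsets 4–7.
U+2C5E → 3-byte form E2 B1 9E at offsets 8–10.
Offset 10 falls in char 4's range; it's byte 3 of E2 B1 9E = 0x9E.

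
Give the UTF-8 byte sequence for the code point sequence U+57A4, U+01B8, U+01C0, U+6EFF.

U+57A4: 3-byte form → E5 9E A4.
U+01B8: 2-byte form → C6 B8.
U+01C0: 2-byte form → C7 80.
U+6EFF: 3-byte form → E6 BB BF.
Concatenated (10 bytes): E5 9E A4 C6 B8 C7 80 E6 BB BF.

E5 9E A4 C6 B8 C7 80 E6 BB BF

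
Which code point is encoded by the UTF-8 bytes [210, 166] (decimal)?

U+04A6

Leading byte 0xD2 = 11010010 matches 110xxxxx → 2-byte sequence.
Byte 1: 0xD2 = 11010010, payload 10010 (5 bits).
Byte 2: 0xA6 = 10100110 (10xxxxxx ✓), payload 100110.
Concatenate: 10010100110 = 0x4A6 (11 bits → U+04A6).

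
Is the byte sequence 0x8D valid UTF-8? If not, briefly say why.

invalid (continuation byte with no leading byte)

Byte 0x8D = 10001101 has the form 10xxxxxx — a continuation byte — but there is no preceding leading byte.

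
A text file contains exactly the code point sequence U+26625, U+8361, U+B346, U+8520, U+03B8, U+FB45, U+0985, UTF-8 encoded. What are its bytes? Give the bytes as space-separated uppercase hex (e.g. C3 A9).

F0 A6 98 A5 E8 8D A1 EB 8D 86 E8 94 A0 CE B8 EF AD 85 E0 A6 85

U+26625: 4-byte form → F0 A6 98 A5.
U+8361: 3-byte form → E8 8D A1.
U+B346: 3-byte form → EB 8D 86.
U+8520: 3-byte form → E8 94 A0.
U+03B8: 2-byte form → CE B8.
U+FB45: 3-byte form → EF AD 85.
U+0985: 3-byte form → E0 A6 85.
Concatenated (21 bytes): F0 A6 98 A5 E8 8D A1 EB 8D 86 E8 94 A0 CE B8 EF AD 85 E0 A6 85.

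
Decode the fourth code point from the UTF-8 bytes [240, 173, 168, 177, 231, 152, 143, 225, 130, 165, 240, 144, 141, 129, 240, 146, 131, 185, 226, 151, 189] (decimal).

U+10341

Offset 0: leading byte 0xF0 = 11110000 → 4-byte char #1 = F0 AD A8 B1.
Offset 4: leading byte 0xE7 = 11100111 → 3-byte char #2 = E7 98 8F.
Offset 7: leading byte 0xE1 = 11100001 → 3-byte char #3 = E1 82 A5.
Offset 10: leading byte 0xF0 = 11110000 → 4-byte char #4 = F0 90 8D 81.
Leading byte 0xF0 = 11110000 matches 11110xxx → 4-byte sequence.
Byte 1: 0xF0 = 11110000, payload 000 (3 bits).
Byte 2: 0x90 = 10010000 (10xxxxxx ✓), payload 010000.
Byte 3: 0x8D = 10001101 (10xxxxxx ✓), payload 001101.
Byte 4: 0x81 = 10000001 (10xxxxxx ✓), payload 000001.
Concatenate: 000010000001101000001 = 0x10341 (21 bits → U+10341).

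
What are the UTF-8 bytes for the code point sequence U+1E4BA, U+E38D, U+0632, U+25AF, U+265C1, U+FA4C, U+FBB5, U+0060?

F0 9E 92 BA EE 8E 8D D8 B2 E2 96 AF F0 A6 97 81 EF A9 8C EF AE B5 60

U+1E4BA: 4-byte form → F0 9E 92 BA.
U+E38D: 3-byte form → EE 8E 8D.
U+0632: 2-byte form → D8 B2.
U+25AF: 3-byte form → E2 96 AF.
U+265C1: 4-byte form → F0 A6 97 81.
U+FA4C: 3-byte form → EF A9 8C.
U+FBB5: 3-byte form → EF AE B5.
U+0060: 1-byte form → 60.
Concatenated (23 bytes): F0 9E 92 BA EE 8E 8D D8 B2 E2 96 AF F0 A6 97 81 EF A9 8C EF AE B5 60.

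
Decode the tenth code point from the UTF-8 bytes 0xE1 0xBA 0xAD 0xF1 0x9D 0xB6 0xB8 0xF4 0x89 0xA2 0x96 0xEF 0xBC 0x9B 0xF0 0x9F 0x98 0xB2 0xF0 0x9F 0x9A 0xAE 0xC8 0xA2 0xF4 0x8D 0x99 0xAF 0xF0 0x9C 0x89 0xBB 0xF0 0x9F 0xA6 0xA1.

U+1F9A1

Offset 0: leading byte 0xE1 = 11100001 → 3-byte char #1 = E1 BA AD.
Offset 3: leading byte 0xF1 = 11110001 → 4-byte char #2 = F1 9D B6 B8.
Offset 7: leading byte 0xF4 = 11110100 → 4-byte char #3 = F4 89 A2 96.
Offset 11: leading byte 0xEF = 11101111 → 3-byte char #4 = EF BC 9B.
Offset 14: leading byte 0xF0 = 11110000 → 4-byte char #5 = F0 9F 98 B2.
Offset 18: leading byte 0xF0 = 11110000 → 4-byte char #6 = F0 9F 9A AE.
Offset 22: leading byte 0xC8 = 11001000 → 2-byte char #7 = C8 A2.
Offset 24: leading byte 0xF4 = 11110100 → 4-byte char #8 = F4 8D 99 AF.
Offset 28: leading byte 0xF0 = 11110000 → 4-byte char #9 = F0 9C 89 BB.
Offset 32: leading byte 0xF0 = 11110000 → 4-byte char #10 = F0 9F A6 A1.
Leading byte 0xF0 = 11110000 matches 11110xxx → 4-byte sequence.
Byte 1: 0xF0 = 11110000, payload 000 (3 bits).
Byte 2: 0x9F = 10011111 (10xxxxxx ✓), payload 011111.
Byte 3: 0xA6 = 10100110 (10xxxxxx ✓), payload 100110.
Byte 4: 0xA1 = 10100001 (10xxxxxx ✓), payload 100001.
Concatenate: 000011111100110100001 = 0x1F9A1 (21 bits → U+1F9A1).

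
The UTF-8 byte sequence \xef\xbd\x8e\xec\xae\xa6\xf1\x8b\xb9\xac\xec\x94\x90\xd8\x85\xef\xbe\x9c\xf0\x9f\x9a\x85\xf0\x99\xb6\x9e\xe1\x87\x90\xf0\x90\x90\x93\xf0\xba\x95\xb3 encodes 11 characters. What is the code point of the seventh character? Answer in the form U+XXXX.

U+1F685

Offset 0: leading byte 0xEF = 11101111 → 3-byte char #1 = EF BD 8E.
Offset 3: leading byte 0xEC = 11101100 → 3-byte char #2 = EC AE A6.
Offset 6: leading byte 0xF1 = 11110001 → 4-byte char #3 = F1 8B B9 AC.
Offset 10: leading byte 0xEC = 11101100 → 3-byte char #4 = EC 94 90.
Offset 13: leading byte 0xD8 = 11011000 → 2-byte char #5 = D8 85.
Offset 15: leading byte 0xEF = 11101111 → 3-byte char #6 = EF BE 9C.
Offset 18: leading byte 0xF0 = 11110000 → 4-byte char #7 = F0 9F 9A 85.
Leading byte 0xF0 = 11110000 matches 11110xxx → 4-byte sequence.
Byte 1: 0xF0 = 11110000, payload 000 (3 bits).
Byte 2: 0x9F = 10011111 (10xxxxxx ✓), payload 011111.
Byte 3: 0x9A = 10011010 (10xxxxxx ✓), payload 011010.
Byte 4: 0x85 = 10000101 (10xxxxxx ✓), payload 000101.
Concatenate: 000011111011010000101 = 0x1F685 (21 bits → U+1F685).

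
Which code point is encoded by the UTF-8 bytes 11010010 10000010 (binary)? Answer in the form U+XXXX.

Leading byte 0xD2 = 11010010 matches 110xxxxx → 2-byte sequence.
Byte 1: 0xD2 = 11010010, payload 10010 (5 bits).
Byte 2: 0x82 = 10000010 (10xxxxxx ✓), payload 000010.
Concatenate: 10010000010 = 0x482 (11 bits → U+0482).

U+0482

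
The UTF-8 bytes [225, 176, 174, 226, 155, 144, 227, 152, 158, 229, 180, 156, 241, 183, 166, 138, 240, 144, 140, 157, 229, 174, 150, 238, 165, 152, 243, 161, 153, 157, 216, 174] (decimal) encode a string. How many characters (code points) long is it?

Byte at offset 0: 0xE1 = 11100001 → 3-byte char (#1). Advance 3.
Byte at offset 3: 0xE2 = 11100010 → 3-byte char (#2). Advance 3.
Byte at offset 6: 0xE3 = 11100011 → 3-byte char (#3). Advance 3.
Byte at offset 9: 0xE5 = 11100101 → 3-byte char (#4). Advance 3.
Byte at offset 12: 0xF1 = 11110001 → 4-byte char (#5). Advance 4.
Byte at offset 16: 0xF0 = 11110000 → 4-byte char (#6). Advance 4.
Byte at offset 20: 0xE5 = 11100101 → 3-byte char (#7). Advance 3.
Byte at offset 23: 0xEE = 11101110 → 3-byte char (#8). Advance 3.
Byte at offset 26: 0xF3 = 11110011 → 4-byte char (#9). Advance 4.
Byte at offset 30: 0xD8 = 11011000 → 2-byte char (#10). Advance 2.
Reached end at offset 32 after 10 code points.

10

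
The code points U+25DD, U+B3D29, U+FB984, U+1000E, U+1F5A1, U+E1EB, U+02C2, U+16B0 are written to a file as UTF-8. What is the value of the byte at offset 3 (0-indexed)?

0xF2

U+25DD → 3-byte form E2 97 9D at offsets 0–2.
U+B3D29 → 4-byte form F2 B3 B4 A9 at offsets 3–6.
Offset 3 falls in char 2's range; it's byte 1 of F2 B3 B4 A9 = 0xF2.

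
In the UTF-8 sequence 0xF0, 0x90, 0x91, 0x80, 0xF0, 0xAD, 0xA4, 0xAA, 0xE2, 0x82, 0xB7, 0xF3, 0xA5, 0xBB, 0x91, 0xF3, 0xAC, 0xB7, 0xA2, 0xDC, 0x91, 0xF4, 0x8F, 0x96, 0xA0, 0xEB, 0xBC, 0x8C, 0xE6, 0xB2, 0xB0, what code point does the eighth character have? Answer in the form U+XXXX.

Offset 0: leading byte 0xF0 = 11110000 → 4-byte char #1 = F0 90 91 80.
Offset 4: leading byte 0xF0 = 11110000 → 4-byte char #2 = F0 AD A4 AA.
Offset 8: leading byte 0xE2 = 11100010 → 3-byte char #3 = E2 82 B7.
Offset 11: leading byte 0xF3 = 11110011 → 4-byte char #4 = F3 A5 BB 91.
Offset 15: leading byte 0xF3 = 11110011 → 4-byte char #5 = F3 AC B7 A2.
Offset 19: leading byte 0xDC = 11011100 → 2-byte char #6 = DC 91.
Offset 21: leading byte 0xF4 = 11110100 → 4-byte char #7 = F4 8F 96 A0.
Offset 25: leading byte 0xEB = 11101011 → 3-byte char #8 = EB BC 8C.
Leading byte 0xEB = 11101011 matches 1110xxxx → 3-byte sequence.
Byte 1: 0xEB = 11101011, payload 1011 (4 bits).
Byte 2: 0xBC = 10111100 (10xxxxxx ✓), payload 111100.
Byte 3: 0x8C = 10001100 (10xxxxxx ✓), payload 001100.
Concatenate: 1011111100001100 = 0xBF0C (16 bits → U+BF0C).

U+BF0C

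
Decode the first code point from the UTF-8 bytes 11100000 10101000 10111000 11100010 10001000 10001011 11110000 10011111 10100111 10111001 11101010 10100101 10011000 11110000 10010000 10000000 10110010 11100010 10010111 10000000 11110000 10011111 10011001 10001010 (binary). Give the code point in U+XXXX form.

Offset 0: leading byte 0xE0 = 11100000 → 3-byte char #1 = E0 A8 B8.
Leading byte 0xE0 = 11100000 matches 1110xxxx → 3-byte sequence.
Byte 1: 0xE0 = 11100000, payload 0000 (4 bits).
Byte 2: 0xA8 = 10101000 (10xxxxxx ✓), payload 101000.
Byte 3: 0xB8 = 10111000 (10xxxxxx ✓), payload 111000.
Concatenate: 0000101000111000 = 0xA38 (16 bits → U+0A38).

U+0A38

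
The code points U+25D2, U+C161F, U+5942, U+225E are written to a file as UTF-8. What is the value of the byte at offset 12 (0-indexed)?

0x9E

U+25D2 → 3-byte form E2 97 92 at offsets 0–2.
U+C161F → 4-byte form F3 81 98 9F at offsets 3–6.
U+5942 → 3-byte form E5 A5 82 at offsets 7–9.
U+225E → 3-byte form E2 89 9E at offsets 10–12.
Offset 12 falls in char 4's range; it's byte 3 of E2 89 9E = 0x9E.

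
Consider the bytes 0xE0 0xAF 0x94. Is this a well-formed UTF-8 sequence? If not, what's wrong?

Leading byte 0xE0 = 11100000 → 3-byte form.
Continuation bytes 0xAF=10101111, 0x94=10010100 all match 10xxxxxx.
Decoded value 0xBD4 is ≥ 0x800 (shortest form) and not a surrogate.

valid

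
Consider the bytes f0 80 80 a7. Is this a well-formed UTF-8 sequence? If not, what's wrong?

invalid (overlong encoding)

Leading byte 0xF0 = 11110000 → 4-byte form.
Continuation bytes all match 10xxxxxx. Payload decodes to 0x27.
But 0x27 < 0x10000, the minimum for a 4-byte sequence — this is an overlong encoding.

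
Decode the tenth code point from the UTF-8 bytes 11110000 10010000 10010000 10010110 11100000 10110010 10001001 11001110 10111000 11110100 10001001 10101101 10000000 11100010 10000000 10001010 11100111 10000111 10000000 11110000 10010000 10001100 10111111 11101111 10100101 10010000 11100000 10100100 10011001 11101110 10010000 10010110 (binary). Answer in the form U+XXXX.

U+E416

Offset 0: leading byte 0xF0 = 11110000 → 4-byte char #1 = F0 90 90 96.
Offset 4: leading byte 0xE0 = 11100000 → 3-byte char #2 = E0 B2 89.
Offset 7: leading byte 0xCE = 11001110 → 2-byte char #3 = CE B8.
Offset 9: leading byte 0xF4 = 11110100 → 4-byte char #4 = F4 89 AD 80.
Offset 13: leading byte 0xE2 = 11100010 → 3-byte char #5 = E2 80 8A.
Offset 16: leading byte 0xE7 = 11100111 → 3-byte char #6 = E7 87 80.
Offset 19: leading byte 0xF0 = 11110000 → 4-byte char #7 = F0 90 8C BF.
Offset 23: leading byte 0xEF = 11101111 → 3-byte char #8 = EF A5 90.
Offset 26: leading byte 0xE0 = 11100000 → 3-byte char #9 = E0 A4 99.
Offset 29: leading byte 0xEE = 11101110 → 3-byte char #10 = EE 90 96.
Leading byte 0xEE = 11101110 matches 1110xxxx → 3-byte sequence.
Byte 1: 0xEE = 11101110, payload 1110 (4 bits).
Byte 2: 0x90 = 10010000 (10xxxxxx ✓), payload 010000.
Byte 3: 0x96 = 10010110 (10xxxxxx ✓), payload 010110.
Concatenate: 1110010000010110 = 0xE416 (16 bits → U+E416).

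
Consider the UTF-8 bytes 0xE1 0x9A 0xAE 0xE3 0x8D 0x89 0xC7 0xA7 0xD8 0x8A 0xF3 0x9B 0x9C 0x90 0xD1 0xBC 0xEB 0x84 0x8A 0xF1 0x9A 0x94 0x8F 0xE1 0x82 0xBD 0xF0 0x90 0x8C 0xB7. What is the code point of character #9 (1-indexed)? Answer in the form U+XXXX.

U+10BD

Offset 0: leading byte 0xE1 = 11100001 → 3-byte char #1 = E1 9A AE.
Offset 3: leading byte 0xE3 = 11100011 → 3-byte char #2 = E3 8D 89.
Offset 6: leading byte 0xC7 = 11000111 → 2-byte char #3 = C7 A7.
Offset 8: leading byte 0xD8 = 11011000 → 2-byte char #4 = D8 8A.
Offset 10: leading byte 0xF3 = 11110011 → 4-byte char #5 = F3 9B 9C 90.
Offset 14: leading byte 0xD1 = 11010001 → 2-byte char #6 = D1 BC.
Offset 16: leading byte 0xEB = 11101011 → 3-byte char #7 = EB 84 8A.
Offset 19: leading byte 0xF1 = 11110001 → 4-byte char #8 = F1 9A 94 8F.
Offset 23: leading byte 0xE1 = 11100001 → 3-byte char #9 = E1 82 BD.
Leading byte 0xE1 = 11100001 matches 1110xxxx → 3-byte sequence.
Byte 1: 0xE1 = 11100001, payload 0001 (4 bits).
Byte 2: 0x82 = 10000010 (10xxxxxx ✓), payload 000010.
Byte 3: 0xBD = 10111101 (10xxxxxx ✓), payload 111101.
Concatenate: 0001000010111101 = 0x10BD (16 bits → U+10BD).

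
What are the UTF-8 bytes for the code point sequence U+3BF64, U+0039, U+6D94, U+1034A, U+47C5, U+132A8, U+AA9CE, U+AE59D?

F0 BB BD A4 39 E6 B6 94 F0 90 8D 8A E4 9F 85 F0 93 8A A8 F2 AA A7 8E F2 AE 96 9D

U+3BF64: 4-byte form → F0 BB BD A4.
U+0039: 1-byte form → 39.
U+6D94: 3-byte form → E6 B6 94.
U+1034A: 4-byte form → F0 90 8D 8A.
U+47C5: 3-byte form → E4 9F 85.
U+132A8: 4-byte form → F0 93 8A A8.
U+AA9CE: 4-byte form → F2 AA A7 8E.
U+AE59D: 4-byte form → F2 AE 96 9D.
Concatenated (27 bytes): F0 BB BD A4 39 E6 B6 94 F0 90 8D 8A E4 9F 85 F0 93 8A A8 F2 AA A7 8E F2 AE 96 9D.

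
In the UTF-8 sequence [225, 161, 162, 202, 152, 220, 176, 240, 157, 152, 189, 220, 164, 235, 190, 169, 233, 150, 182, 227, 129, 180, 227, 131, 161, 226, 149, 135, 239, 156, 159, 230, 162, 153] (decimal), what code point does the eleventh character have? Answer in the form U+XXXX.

U+F71F

Offset 0: leading byte 0xE1 = 11100001 → 3-byte char #1 = E1 A1 A2.
Offset 3: leading byte 0xCA = 11001010 → 2-byte char #2 = CA 98.
Offset 5: leading byte 0xDC = 11011100 → 2-byte char #3 = DC B0.
Offset 7: leading byte 0xF0 = 11110000 → 4-byte char #4 = F0 9D 98 BD.
Offset 11: leading byte 0xDC = 11011100 → 2-byte char #5 = DC A4.
Offset 13: leading byte 0xEB = 11101011 → 3-byte char #6 = EB BE A9.
Offset 16: leading byte 0xE9 = 11101001 → 3-byte char #7 = E9 96 B6.
Offset 19: leading byte 0xE3 = 11100011 → 3-byte char #8 = E3 81 B4.
Offset 22: leading byte 0xE3 = 11100011 → 3-byte char #9 = E3 83 A1.
Offset 25: leading byte 0xE2 = 11100010 → 3-byte char #10 = E2 95 87.
Offset 28: leading byte 0xEF = 11101111 → 3-byte char #11 = EF 9C 9F.
Leading byte 0xEF = 11101111 matches 1110xxxx → 3-byte sequence.
Byte 1: 0xEF = 11101111, payload 1111 (4 bits).
Byte 2: 0x9C = 10011100 (10xxxxxx ✓), payload 011100.
Byte 3: 0x9F = 10011111 (10xxxxxx ✓), payload 011111.
Concatenate: 1111011100011111 = 0xF71F (16 bits → U+F71F).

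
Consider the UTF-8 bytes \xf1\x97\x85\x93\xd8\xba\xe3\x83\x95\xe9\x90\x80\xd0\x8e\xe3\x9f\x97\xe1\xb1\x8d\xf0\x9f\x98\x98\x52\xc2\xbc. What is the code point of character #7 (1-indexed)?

Offset 0: leading byte 0xF1 = 11110001 → 4-byte char #1 = F1 97 85 93.
Offset 4: leading byte 0xD8 = 11011000 → 2-byte char #2 = D8 BA.
Offset 6: leading byte 0xE3 = 11100011 → 3-byte char #3 = E3 83 95.
Offset 9: leading byte 0xE9 = 11101001 → 3-byte char #4 = E9 90 80.
Offset 12: leading byte 0xD0 = 11010000 → 2-byte char #5 = D0 8E.
Offset 14: leading byte 0xE3 = 11100011 → 3-byte char #6 = E3 9F 97.
Offset 17: leading byte 0xE1 = 11100001 → 3-byte char #7 = E1 B1 8D.
Leading byte 0xE1 = 11100001 matches 1110xxxx → 3-byte sequence.
Byte 1: 0xE1 = 11100001, payload 0001 (4 bits).
Byte 2: 0xB1 = 10110001 (10xxxxxx ✓), payload 110001.
Byte 3: 0x8D = 10001101 (10xxxxxx ✓), payload 001101.
Concatenate: 0001110001001101 = 0x1C4D (16 bits → U+1C4D).

U+1C4D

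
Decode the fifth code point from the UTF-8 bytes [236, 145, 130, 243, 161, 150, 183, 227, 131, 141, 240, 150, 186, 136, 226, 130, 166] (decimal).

Offset 0: leading byte 0xEC = 11101100 → 3-byte char #1 = EC 91 82.
Offset 3: leading byte 0xF3 = 11110011 → 4-byte char #2 = F3 A1 96 B7.
Offset 7: leading byte 0xE3 = 11100011 → 3-byte char #3 = E3 83 8D.
Offset 10: leading byte 0xF0 = 11110000 → 4-byte char #4 = F0 96 BA 88.
Offset 14: leading byte 0xE2 = 11100010 → 3-byte char #5 = E2 82 A6.
Leading byte 0xE2 = 11100010 matches 1110xxxx → 3-byte sequence.
Byte 1: 0xE2 = 11100010, payload 0010 (4 bits).
Byte 2: 0x82 = 10000010 (10xxxxxx ✓), payload 000010.
Byte 3: 0xA6 = 10100110 (10xxxxxx ✓), payload 100110.
Concatenate: 0010000010100110 = 0x20A6 (16 bits → U+20A6).

U+20A6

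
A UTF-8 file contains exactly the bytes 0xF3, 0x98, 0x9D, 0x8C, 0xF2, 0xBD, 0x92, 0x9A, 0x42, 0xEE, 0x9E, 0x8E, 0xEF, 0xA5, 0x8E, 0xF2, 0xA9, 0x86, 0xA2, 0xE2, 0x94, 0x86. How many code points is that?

7

Byte at offset 0: 0xF3 = 11110011 → 4-byte char (#1). Advance 4.
Byte at offset 4: 0xF2 = 11110010 → 4-byte char (#2). Advance 4.
Byte at offset 8: 0x42 = 01000010 → 1-byte char (#3). Advance 1.
Byte at offset 9: 0xEE = 11101110 → 3-byte char (#4). Advance 3.
Byte at offset 12: 0xEF = 11101111 → 3-byte char (#5). Advance 3.
Byte at offset 15: 0xF2 = 11110010 → 4-byte char (#6). Advance 4.
Byte at offset 19: 0xE2 = 11100010 → 3-byte char (#7). Advance 3.
Reached end at offset 22 after 7 code points.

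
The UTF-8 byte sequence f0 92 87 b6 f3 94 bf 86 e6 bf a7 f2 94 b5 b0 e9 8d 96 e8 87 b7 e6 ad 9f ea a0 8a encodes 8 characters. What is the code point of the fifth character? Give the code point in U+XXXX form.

U+9356

Offset 0: leading byte 0xF0 = 11110000 → 4-byte char #1 = F0 92 87 B6.
Offset 4: leading byte 0xF3 = 11110011 → 4-byte char #2 = F3 94 BF 86.
Offset 8: leading byte 0xE6 = 11100110 → 3-byte char #3 = E6 BF A7.
Offset 11: leading byte 0xF2 = 11110010 → 4-byte char #4 = F2 94 B5 B0.
Offset 15: leading byte 0xE9 = 11101001 → 3-byte char #5 = E9 8D 96.
Leading byte 0xE9 = 11101001 matches 1110xxxx → 3-byte sequence.
Byte 1: 0xE9 = 11101001, payload 1001 (4 bits).
Byte 2: 0x8D = 10001101 (10xxxxxx ✓), payload 001101.
Byte 3: 0x96 = 10010110 (10xxxxxx ✓), payload 010110.
Concatenate: 1001001101010110 = 0x9356 (16 bits → U+9356).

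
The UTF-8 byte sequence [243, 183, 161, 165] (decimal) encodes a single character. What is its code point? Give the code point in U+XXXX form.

U+F7865

Leading byte 0xF3 = 11110011 matches 11110xxx → 4-byte sequence.
Byte 1: 0xF3 = 11110011, payload 011 (3 bits).
Byte 2: 0xB7 = 10110111 (10xxxxxx ✓), payload 110111.
Byte 3: 0xA1 = 10100001 (10xxxxxx ✓), payload 100001.
Byte 4: 0xA5 = 10100101 (10xxxxxx ✓), payload 100101.
Concatenate: 011110111100001100101 = 0xF7865 (21 bits → U+F7865).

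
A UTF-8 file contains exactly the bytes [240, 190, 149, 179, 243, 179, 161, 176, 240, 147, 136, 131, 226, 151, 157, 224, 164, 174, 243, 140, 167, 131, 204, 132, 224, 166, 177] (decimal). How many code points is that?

8

Byte at offset 0: 0xF0 = 11110000 → 4-byte char (#1). Advance 4.
Byte at offset 4: 0xF3 = 11110011 → 4-byte char (#2). Advance 4.
Byte at offset 8: 0xF0 = 11110000 → 4-byte char (#3). Advance 4.
Byte at offset 12: 0xE2 = 11100010 → 3-byte char (#4). Advance 3.
Byte at offset 15: 0xE0 = 11100000 → 3-byte char (#5). Advance 3.
Byte at offset 18: 0xF3 = 11110011 → 4-byte char (#6). Advance 4.
Byte at offset 22: 0xCC = 11001100 → 2-byte char (#7). Advance 2.
Byte at offset 24: 0xE0 = 11100000 → 3-byte char (#8). Advance 3.
Reached end at offset 27 after 8 code points.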